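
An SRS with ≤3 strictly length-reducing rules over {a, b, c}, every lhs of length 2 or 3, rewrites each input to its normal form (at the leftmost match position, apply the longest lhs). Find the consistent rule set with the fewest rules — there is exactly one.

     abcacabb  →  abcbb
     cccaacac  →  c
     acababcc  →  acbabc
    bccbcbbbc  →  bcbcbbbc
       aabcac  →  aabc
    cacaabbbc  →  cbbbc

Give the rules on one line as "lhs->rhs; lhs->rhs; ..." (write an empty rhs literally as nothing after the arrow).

  | abcacabb => abccabb => abcabb => abcbb
  | cccaacac => ccaacac => caacac => cacac => ccac => cac => cc => c
  | acababcc => acbabcc => acbabc
  | bccbcbbbc => bcbcbbbc

ca->c; cc->c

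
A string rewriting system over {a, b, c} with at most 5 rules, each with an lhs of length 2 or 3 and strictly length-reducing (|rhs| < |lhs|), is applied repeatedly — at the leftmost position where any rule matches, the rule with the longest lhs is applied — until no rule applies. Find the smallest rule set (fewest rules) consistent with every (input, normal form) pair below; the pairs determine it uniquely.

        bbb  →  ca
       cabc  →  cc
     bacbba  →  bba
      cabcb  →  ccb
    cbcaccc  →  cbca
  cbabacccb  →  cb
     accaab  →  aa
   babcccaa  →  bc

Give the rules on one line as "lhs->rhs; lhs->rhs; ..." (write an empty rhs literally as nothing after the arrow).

ab->; ac->a; bbb->ca; cca->c

  | bbb => ca
  | cabc => cc
  | bacbba => babba => bba
  | cabcb => ccb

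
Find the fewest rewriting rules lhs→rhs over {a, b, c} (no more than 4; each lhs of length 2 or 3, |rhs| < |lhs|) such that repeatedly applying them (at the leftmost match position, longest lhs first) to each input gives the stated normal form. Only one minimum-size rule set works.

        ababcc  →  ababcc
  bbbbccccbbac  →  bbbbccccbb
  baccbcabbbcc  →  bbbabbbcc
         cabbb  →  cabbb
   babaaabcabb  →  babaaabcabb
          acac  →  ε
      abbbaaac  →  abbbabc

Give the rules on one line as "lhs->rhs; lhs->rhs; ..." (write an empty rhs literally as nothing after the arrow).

aac->bc; ac->; cbc->bb

  | ababcc
  | bbbbccccbbac => bbbbccccbb
  | baccbcabbbcc => bcbcabbbcc => bbbabbbcc
  | cabbb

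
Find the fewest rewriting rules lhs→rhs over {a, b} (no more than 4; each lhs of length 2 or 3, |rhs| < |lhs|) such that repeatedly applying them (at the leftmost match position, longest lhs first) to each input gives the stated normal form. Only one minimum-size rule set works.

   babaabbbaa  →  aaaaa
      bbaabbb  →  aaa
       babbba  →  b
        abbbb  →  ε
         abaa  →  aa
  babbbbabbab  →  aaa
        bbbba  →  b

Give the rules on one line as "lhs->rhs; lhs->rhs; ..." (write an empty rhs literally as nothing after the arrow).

aab->aa; ab->; ba->b; bb->a

  | babaabbbaa => bbaabbbaa => aaabbbaa => aaabbaa => aaabaa => aaaaa
  | bbaabbb => aaabbb => aaabb => aaab => aaa
  | babbba => bbbba => abba => ba => b
  | abbbb => bbb => ab => ε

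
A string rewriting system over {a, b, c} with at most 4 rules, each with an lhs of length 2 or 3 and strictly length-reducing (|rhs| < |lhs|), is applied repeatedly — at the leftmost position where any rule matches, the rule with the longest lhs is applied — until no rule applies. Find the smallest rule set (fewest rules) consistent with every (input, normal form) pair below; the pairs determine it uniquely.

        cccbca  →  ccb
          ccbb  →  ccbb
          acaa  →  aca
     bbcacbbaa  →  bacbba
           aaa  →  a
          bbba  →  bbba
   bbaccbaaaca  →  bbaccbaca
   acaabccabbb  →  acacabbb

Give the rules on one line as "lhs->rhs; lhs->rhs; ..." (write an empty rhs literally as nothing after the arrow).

  | cccbca => ccca => ccb
  | ccbb
  | acaa => aca
  | bbcacbbaa => bacbbaa => bacbba

aa->a; bc->; cca->cb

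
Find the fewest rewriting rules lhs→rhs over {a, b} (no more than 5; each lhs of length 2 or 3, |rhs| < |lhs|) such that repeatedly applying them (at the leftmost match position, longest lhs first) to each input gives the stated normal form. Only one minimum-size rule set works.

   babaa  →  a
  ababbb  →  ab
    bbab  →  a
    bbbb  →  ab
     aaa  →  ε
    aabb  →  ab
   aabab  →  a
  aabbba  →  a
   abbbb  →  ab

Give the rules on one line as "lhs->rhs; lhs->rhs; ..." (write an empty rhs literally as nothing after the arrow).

aa->b; abb->ab; ba->; bb->a

  | babaa => baa => a
  | ababbb => abbb => abb => ab
  | bbab => aab => bb => a
  | bbbb => abb => ab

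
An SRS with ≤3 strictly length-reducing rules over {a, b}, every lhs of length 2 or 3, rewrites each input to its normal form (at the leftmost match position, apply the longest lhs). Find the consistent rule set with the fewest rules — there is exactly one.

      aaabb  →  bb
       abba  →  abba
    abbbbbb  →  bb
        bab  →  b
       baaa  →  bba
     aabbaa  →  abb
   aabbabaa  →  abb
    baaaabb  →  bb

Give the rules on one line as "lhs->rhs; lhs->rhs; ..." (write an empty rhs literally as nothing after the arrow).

aa->b; bab->b; bbb->ab

  | aaabb => babb => bb
  | abba
  | abbbbbb => aabbbb => bbbbb => abbb => aab => bb
  | bab => b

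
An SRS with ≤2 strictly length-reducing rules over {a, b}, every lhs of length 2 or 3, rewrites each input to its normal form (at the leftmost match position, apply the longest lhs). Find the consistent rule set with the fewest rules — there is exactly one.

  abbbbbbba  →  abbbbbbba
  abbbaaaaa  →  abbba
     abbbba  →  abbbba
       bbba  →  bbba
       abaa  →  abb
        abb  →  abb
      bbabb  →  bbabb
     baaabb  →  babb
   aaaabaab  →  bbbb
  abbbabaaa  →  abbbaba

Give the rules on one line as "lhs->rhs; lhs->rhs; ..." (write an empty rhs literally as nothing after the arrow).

  | abbbbbbba
  | abbbaaaaa => abbbaaa => abbba
  | abbbba
  | bbba

aa->b; aaa->a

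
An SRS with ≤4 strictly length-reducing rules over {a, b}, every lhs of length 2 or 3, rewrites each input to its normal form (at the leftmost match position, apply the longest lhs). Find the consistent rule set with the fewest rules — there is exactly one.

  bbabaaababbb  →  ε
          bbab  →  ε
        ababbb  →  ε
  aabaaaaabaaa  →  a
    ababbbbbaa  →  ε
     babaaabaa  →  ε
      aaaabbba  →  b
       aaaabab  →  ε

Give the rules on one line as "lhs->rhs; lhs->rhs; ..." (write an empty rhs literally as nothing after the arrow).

aa->; ab->; ba->b; bb->

  | bbabaaababbb => abaaababbb => aaababbb => ababbb => abbb => bb => ε
  | bbab => ab => ε
  | ababbb => abbb => bb => ε
  | aabaaaaabaaa => baaaaabaaa => baaaabaaa => baaabaaa => baabaaa => babaaa => bbaaa => aaa => a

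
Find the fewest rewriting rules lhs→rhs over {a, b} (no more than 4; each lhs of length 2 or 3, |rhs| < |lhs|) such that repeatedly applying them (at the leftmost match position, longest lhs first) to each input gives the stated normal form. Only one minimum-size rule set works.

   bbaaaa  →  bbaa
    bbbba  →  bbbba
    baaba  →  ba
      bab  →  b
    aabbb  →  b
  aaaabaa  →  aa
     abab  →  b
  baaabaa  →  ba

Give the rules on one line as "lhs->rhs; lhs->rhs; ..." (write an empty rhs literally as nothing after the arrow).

aaa->a; ab->; aba->

  | bbaaaa => bbaa
  | bbbba
  | baaba => ba
  | bab => b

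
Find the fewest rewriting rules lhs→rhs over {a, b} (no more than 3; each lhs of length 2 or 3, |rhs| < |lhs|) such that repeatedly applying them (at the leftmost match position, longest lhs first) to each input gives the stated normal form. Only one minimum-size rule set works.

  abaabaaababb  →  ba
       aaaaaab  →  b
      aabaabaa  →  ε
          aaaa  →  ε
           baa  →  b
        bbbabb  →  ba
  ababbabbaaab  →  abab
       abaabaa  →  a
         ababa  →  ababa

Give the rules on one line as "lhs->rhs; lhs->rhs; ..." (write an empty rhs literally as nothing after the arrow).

  | abaabaaababb => abbaaababb => aaaababb => aababb => babb => ba
  | aaaaaab => aaaab => aab => b
  | aabaabaa => baabaa => bbaa => aa => ε
  | aaaa => aa => ε

aa->; bb->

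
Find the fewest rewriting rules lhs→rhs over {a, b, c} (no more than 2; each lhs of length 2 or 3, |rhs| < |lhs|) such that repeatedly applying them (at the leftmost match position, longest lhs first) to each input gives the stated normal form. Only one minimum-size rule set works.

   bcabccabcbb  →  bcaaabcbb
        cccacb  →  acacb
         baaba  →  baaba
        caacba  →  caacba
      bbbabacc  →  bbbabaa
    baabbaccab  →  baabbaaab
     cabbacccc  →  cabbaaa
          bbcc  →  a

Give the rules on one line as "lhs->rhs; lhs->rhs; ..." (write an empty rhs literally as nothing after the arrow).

bcc->cc; cc->a

  | bcabccabcbb => bcaccabcbb => bcaaabcbb
  | cccacb => acacb
  | baaba
  | caacba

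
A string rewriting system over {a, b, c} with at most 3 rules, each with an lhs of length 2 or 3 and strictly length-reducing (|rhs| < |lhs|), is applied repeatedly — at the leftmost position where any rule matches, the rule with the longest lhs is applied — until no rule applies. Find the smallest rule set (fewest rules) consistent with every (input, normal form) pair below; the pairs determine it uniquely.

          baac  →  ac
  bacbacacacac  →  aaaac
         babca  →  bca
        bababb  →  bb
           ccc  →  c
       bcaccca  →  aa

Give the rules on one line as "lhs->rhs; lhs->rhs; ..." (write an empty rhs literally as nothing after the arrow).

ba->; cac->aa; cc->

  | baac => ac
  | bacbacacacac => cbacacacac => ccacacac => acacac => aaaac
  | babca => bca
  | bababb => babb => bb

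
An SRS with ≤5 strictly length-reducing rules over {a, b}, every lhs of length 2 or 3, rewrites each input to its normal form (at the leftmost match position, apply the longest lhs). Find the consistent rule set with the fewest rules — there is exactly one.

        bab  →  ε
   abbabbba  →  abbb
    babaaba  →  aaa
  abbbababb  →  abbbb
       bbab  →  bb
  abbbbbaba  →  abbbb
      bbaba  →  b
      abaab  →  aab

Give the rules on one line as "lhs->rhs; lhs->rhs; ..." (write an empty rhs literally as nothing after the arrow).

  | bab => ε
  | abbabbba => abbbba => abbb
  | babaaba => aaba => aaa
  | abbbababb => abbbabb => abbbb

ba->a; baa->a; bab->; bba->b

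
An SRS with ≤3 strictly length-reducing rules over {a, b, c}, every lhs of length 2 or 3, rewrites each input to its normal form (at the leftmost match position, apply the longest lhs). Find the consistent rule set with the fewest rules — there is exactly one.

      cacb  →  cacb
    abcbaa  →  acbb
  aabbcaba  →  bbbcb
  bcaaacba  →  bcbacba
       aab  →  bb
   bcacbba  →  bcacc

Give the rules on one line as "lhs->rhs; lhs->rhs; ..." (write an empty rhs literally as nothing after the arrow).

aa->b; ab->a; bba->c

  | cacb
  | abcbaa => acbaa => acbb
  | aabbcaba => bbbcaba => bbbcaa => bbbcb
  | bcaaacba => bcbacba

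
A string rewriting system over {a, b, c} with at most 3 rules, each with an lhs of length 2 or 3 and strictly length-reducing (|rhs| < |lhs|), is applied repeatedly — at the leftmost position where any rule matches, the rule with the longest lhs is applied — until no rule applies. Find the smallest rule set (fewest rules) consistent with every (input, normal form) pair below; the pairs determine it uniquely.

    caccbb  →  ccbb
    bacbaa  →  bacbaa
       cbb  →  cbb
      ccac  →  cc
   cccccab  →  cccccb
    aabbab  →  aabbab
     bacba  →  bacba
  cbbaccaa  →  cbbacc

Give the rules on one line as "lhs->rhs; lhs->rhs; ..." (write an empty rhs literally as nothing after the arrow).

ca->c; cac->c

  | caccbb => ccbb
  | bacbaa
  | cbb
  | ccac => cc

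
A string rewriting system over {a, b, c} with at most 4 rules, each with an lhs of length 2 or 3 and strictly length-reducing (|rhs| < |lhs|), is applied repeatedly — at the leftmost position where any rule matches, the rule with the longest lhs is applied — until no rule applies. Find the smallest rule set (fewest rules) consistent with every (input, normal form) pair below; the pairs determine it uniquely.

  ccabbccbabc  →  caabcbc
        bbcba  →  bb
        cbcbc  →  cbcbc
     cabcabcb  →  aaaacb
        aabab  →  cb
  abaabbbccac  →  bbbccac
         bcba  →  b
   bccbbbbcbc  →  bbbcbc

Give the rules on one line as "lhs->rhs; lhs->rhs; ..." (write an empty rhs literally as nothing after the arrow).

aba->cb; cab->aa; cba->; cbb->ba

  | ccabbccbabc => caabccbabc => caabcbc
  | bbcba => bb
  | cbcbc
  | cabcabcb => aacabcb => aaaacb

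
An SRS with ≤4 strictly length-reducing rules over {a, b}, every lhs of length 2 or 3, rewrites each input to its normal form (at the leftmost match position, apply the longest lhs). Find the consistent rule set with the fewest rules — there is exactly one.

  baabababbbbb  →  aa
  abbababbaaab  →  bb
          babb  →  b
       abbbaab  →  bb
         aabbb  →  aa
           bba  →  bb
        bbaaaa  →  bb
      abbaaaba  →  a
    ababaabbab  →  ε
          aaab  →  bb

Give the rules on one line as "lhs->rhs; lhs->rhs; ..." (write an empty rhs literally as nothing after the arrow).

aaa->b; ab->a; ba->b; bab->

  | baabababbbbb => babababbbbb => ababbbbb => aabbbbb => aabbbb => aabbb => aabb => aab => aa
  | abbababbaaab => abababbaaab => aababbaaab => aaabbaaab => bbbaaab => bbbaab => bbbab => bb
  | babb => b
  | abbbaab => abbaab => abaab => aaab => bb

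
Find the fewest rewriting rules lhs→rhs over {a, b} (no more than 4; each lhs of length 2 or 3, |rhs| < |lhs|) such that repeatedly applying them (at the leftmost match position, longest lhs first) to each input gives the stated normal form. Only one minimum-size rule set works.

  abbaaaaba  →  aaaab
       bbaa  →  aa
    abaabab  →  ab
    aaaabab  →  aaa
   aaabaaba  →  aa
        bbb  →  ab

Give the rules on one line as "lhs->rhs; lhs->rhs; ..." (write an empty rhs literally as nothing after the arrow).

aba->b; bb->; bbb->ab

  | abbaaaaba => aaaaaba => aaaab
  | bbaa => aa
  | abaabab => babab => bbb => ab
  | aaaabab => aaabb => aaa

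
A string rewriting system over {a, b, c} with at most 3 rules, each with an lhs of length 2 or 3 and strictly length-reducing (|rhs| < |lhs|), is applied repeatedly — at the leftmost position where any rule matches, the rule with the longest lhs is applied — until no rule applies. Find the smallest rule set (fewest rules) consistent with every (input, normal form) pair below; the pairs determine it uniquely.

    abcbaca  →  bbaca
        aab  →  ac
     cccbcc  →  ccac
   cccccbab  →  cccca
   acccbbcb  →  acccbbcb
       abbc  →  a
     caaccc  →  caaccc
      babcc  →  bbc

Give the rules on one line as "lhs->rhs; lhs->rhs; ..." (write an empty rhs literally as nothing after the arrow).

  | abcbaca => bbaca
  | aab => ac
  | cccbcc => ccac
  | cccccbab => cccccbc => cccca

ab->c; abc->b; cbc->a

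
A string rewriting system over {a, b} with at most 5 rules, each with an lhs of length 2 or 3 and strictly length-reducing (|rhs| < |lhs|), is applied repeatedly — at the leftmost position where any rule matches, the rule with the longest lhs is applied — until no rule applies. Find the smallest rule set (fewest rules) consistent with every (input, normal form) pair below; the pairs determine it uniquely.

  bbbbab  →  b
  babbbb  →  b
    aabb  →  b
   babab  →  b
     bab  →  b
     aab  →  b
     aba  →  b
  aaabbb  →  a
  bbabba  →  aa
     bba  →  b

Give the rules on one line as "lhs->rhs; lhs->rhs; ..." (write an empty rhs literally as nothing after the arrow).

ab->b; ba->b; bb->b; bbb->a

  | bbbbab => abab => bab => bb => b
  | babbbb => bbbbb => abb => bb => b
  | aabb => abb => bb => b
  | babab => bbab => bab => bb => b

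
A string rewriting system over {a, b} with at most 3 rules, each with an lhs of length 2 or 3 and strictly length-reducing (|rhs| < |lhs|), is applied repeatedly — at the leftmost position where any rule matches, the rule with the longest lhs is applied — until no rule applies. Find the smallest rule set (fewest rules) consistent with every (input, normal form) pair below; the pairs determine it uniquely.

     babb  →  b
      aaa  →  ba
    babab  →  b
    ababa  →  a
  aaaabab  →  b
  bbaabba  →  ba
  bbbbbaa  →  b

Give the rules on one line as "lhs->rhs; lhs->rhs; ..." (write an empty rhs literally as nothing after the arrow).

aa->b; ab->; bb->b

  | babb => bb => b
  | aaa => ba
  | babab => bab => b
  | ababa => aba => a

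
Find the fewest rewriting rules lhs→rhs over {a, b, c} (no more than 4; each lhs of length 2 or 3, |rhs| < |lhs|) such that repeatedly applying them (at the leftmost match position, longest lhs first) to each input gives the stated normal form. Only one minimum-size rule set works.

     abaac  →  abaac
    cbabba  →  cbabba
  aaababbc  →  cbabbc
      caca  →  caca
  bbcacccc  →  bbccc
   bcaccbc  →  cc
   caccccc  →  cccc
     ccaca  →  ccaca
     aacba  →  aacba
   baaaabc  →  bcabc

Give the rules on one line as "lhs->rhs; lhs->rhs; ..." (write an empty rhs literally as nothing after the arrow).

  | abaac
  | cbabba
  | aaababbc => cbabbc
  | caca

aaa->c; acc->; bcb->c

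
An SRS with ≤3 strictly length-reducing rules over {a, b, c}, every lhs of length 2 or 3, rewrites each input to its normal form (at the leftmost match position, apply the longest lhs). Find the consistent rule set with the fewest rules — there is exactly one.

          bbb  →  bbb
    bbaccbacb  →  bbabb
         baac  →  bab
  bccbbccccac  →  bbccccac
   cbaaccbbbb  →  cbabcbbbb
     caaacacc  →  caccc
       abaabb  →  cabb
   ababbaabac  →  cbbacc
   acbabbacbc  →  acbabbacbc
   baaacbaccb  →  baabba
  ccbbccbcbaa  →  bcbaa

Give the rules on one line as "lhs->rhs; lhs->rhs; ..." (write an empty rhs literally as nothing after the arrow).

aac->ab; aba->c; ccb->

  | bbb
  | bbaccbacb => bbaacb => bbabb
  | baac => bab
  | bccbbccccac => bbccccac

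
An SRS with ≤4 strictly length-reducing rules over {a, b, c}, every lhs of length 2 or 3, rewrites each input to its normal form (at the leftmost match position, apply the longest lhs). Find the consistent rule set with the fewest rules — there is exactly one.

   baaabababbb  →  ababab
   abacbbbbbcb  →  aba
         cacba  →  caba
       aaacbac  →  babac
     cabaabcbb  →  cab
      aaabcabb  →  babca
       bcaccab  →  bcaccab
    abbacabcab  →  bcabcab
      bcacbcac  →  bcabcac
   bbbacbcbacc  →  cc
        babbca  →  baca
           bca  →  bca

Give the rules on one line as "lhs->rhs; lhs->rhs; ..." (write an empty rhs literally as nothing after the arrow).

aa->b; bb->; cb->b

  | baaabababbb => bbabababbb => abababbb => ababab
  | abacbbbbbcb => ababbbbbcb => ababbbcb => ababcb => ababb => aba
  | cacba => caba
  | aaacbac => bacbac => babac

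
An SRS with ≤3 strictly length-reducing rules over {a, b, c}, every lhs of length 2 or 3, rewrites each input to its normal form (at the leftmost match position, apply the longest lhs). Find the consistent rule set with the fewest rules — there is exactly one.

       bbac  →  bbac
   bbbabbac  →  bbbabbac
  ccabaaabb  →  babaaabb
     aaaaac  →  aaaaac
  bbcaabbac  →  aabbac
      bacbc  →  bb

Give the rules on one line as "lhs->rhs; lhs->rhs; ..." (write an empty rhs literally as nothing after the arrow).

acb->c; bbc->; cc->b

  | bbac
  | bbbabbac
  | ccabaaabb => babaaabb
  | aaaaac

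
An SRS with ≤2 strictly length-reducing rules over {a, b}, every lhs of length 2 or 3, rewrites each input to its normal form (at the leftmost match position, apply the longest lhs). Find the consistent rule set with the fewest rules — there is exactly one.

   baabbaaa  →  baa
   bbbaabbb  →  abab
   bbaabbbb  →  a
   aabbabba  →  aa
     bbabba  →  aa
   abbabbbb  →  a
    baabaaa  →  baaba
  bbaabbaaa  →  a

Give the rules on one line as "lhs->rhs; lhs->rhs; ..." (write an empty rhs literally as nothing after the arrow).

aaa->a; bb->a

  | baabbaaa => baaaaaa => baaaa => baa
  | bbbaabbb => abaabbb => abaaab => abab
  | bbaabbbb => aaabbbb => abbbb => aabb => aaa => a
  | aabbabba => aaaabba => aabba => aaaa => aa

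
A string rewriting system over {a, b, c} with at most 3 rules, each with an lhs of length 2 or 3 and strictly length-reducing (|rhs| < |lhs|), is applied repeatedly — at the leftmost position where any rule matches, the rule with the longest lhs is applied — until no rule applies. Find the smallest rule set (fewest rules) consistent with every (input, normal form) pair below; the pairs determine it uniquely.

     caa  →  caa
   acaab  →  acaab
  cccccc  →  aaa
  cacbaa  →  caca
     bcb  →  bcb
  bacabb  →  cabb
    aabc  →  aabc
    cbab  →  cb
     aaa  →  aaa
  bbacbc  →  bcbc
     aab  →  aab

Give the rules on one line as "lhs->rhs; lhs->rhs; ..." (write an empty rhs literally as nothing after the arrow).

ba->; cc->a

  | caa
  | acaab
  | cccccc => acccc => aacc => aaa
  | cacbaa => caca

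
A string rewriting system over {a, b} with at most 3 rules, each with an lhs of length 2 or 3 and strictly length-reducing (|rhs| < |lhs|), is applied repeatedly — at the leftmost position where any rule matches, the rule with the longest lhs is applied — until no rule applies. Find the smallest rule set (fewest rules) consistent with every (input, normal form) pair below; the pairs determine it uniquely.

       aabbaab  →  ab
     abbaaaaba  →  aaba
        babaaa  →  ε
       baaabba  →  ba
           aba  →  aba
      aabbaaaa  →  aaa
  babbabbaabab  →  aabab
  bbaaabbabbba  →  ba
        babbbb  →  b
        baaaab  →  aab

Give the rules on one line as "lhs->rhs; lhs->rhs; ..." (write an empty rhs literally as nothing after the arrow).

  | aabbaab => abaab => ab
  | abbaaaaba => baaaaba => aaba
  | babaaa => baa => ε
  | baaabba => abba => ba

abb->b; baa->; bbb->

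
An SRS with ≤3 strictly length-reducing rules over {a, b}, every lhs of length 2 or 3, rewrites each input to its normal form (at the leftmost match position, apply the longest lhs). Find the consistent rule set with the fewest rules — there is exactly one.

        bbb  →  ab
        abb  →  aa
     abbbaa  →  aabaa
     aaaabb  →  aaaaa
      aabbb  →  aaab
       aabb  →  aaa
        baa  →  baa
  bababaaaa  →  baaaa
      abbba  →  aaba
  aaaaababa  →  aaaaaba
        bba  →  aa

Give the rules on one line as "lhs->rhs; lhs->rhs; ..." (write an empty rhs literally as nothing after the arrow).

  | bbb => ab
  | abb => aa
  | abbbaa => aabaa
  | aaaabb => aaaaa

bab->b; bb->a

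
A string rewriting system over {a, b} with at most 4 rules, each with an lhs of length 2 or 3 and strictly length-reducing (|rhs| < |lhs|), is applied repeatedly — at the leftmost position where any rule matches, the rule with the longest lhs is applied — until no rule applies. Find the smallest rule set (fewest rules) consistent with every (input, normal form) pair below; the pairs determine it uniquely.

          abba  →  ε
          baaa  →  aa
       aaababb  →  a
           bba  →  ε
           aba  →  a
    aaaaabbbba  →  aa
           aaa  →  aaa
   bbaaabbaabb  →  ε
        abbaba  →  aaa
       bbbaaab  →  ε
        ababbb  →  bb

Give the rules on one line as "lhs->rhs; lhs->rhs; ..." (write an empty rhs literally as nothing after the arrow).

  | abba => ba => ε
  | baaa => aa
  | aaababb => aaabb => aab => a
  | bba => ε

ab->; ba->; bab->aa; bba->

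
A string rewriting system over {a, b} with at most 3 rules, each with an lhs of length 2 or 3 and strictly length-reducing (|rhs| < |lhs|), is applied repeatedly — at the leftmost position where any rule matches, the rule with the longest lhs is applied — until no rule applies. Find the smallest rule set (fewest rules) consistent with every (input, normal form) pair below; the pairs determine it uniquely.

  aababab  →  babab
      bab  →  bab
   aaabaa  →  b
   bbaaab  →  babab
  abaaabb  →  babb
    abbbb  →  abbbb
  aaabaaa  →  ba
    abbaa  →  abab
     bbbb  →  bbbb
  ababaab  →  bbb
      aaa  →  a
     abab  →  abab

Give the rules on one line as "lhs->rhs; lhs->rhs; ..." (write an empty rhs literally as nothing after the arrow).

aa->; baa->ab

  | aababab => babab
  | bab
  | aaabaa => abaa => aab => b
  | bbaaab => babab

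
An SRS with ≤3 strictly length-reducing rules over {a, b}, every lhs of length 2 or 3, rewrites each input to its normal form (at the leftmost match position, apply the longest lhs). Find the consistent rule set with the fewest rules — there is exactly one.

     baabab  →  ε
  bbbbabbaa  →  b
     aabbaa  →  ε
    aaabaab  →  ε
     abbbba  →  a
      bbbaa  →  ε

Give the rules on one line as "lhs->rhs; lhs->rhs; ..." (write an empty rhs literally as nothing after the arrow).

aa->b; ab->b; bb->

  | baabab => bbbab => bab => bb => ε
  | bbbbabbaa => bbabbaa => abbaa => bbaa => aa => b
  | aabbaa => bbbaa => baa => bb => ε
  | aaabaab => babaab => bbaab => aab => bb => ε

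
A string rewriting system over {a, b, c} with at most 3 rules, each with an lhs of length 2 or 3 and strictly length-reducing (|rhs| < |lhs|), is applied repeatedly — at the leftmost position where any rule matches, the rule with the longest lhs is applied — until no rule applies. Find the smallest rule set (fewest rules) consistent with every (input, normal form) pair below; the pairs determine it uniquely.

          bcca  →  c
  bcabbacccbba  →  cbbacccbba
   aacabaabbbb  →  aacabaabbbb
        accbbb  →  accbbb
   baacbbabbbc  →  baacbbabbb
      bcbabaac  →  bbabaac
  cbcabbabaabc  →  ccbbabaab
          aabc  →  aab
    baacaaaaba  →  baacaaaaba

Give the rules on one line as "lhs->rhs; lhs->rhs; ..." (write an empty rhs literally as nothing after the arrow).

bc->b; bca->c

  | bcca => bca => c
  | bcabbacccbba => cbbacccbba
  | aacabaabbbb
  | accbbb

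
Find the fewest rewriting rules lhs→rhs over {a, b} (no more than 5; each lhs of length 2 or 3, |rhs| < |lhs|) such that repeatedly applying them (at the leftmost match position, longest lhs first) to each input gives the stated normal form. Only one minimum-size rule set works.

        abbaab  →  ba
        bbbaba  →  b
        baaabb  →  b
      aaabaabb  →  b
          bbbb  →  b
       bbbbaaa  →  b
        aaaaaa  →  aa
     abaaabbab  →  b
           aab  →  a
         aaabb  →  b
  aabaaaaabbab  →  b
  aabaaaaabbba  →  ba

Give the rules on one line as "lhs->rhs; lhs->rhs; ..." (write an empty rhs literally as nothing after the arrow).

  | abbaab => baab => ba
  | bbbaba => bbaba => baba => b
  | baaabb => babbb => bbb => bb => b
  | aaabaabb => abbaabb => baabb => bab => b

aaa->ab; ab->; aba->; bb->b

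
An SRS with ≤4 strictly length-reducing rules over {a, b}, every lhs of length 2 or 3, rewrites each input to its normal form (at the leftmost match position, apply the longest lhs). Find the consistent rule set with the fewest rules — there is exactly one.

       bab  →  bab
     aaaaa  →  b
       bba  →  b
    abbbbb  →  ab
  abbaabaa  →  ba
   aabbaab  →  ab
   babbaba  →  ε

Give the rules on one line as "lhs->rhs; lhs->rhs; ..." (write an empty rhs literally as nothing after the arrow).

aa->b; aba->; abb->a; bb->a

  | bab
  | aaaaa => baaa => bba => aa => b
  | bba => aa => b
  | abbbbb => abbb => ab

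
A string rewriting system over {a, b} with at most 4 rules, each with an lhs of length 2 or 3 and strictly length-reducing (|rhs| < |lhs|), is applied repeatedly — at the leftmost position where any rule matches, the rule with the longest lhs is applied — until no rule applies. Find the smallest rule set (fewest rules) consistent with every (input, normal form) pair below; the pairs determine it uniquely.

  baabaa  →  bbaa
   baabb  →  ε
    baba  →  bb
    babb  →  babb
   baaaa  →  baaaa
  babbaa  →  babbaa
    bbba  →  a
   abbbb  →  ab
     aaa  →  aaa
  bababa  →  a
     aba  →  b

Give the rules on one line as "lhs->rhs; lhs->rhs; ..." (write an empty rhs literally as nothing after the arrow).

aab->b; aba->b; bbb->

  | baabaa => bbaa
  | baabb => bbb => ε
  | baba => bb
  | babb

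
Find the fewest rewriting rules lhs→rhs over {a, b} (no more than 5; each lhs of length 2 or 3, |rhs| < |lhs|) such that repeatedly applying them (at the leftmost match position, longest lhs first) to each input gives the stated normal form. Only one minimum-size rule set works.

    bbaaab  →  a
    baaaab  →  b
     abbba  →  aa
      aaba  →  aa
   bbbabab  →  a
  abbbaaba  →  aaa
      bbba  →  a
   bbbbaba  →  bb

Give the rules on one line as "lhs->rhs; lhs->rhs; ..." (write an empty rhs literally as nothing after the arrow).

  | bbaaab => bbbab => ab => a
  | baaaab => bbaab => bbbb => b
  | abbba => abba => aba => aa
  | aaba => aa

aab->a; ab->a; baa->bb; bbb->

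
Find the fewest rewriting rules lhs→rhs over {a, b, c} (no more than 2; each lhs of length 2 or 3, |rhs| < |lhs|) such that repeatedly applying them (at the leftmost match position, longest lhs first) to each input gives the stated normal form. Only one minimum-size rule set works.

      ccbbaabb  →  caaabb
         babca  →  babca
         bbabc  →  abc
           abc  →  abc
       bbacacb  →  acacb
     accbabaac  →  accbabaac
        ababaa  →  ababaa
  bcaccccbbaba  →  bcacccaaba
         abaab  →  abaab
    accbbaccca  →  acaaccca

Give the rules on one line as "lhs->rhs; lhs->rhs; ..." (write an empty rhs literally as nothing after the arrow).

bba->a; cbb->a

  | ccbbaabb => caaabb
  | babca
  | bbabc => abc
  | abc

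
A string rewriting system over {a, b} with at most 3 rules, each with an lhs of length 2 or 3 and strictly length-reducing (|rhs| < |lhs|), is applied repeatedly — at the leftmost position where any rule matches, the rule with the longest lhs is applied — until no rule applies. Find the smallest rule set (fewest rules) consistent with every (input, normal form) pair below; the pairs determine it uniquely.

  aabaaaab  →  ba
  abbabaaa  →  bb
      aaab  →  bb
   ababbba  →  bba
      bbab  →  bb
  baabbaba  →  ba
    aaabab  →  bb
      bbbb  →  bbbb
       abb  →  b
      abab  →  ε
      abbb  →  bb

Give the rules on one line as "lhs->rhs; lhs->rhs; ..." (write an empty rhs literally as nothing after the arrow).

  | aabaaaab => aaaaab => baab => ba
  | abbabaaa => babaaa => baaa => bb
  | aaab => bb
  | ababbba => abbba => bba

aaa->b; ab->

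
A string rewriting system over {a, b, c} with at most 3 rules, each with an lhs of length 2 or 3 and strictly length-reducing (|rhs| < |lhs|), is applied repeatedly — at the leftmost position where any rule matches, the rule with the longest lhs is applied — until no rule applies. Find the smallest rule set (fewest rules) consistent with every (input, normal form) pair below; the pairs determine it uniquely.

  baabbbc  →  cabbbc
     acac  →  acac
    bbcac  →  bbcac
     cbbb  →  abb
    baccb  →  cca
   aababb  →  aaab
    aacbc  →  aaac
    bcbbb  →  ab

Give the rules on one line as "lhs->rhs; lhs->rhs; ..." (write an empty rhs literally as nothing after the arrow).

  | baabbbc => cabbbc
  | acac
  | bbcac
  | cbbb => abb

ba->c; cb->a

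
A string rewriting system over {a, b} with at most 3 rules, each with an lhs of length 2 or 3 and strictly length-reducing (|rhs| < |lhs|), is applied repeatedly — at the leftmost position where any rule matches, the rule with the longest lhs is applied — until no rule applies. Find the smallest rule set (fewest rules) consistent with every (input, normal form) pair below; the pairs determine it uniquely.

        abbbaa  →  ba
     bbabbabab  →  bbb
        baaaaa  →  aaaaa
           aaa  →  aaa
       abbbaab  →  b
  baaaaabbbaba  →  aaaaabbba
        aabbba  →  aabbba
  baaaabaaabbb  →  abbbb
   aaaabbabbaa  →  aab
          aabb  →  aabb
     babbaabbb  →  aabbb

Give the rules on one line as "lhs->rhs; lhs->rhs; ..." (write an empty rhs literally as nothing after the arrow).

aba->b; baa->aa; bab->b

  | abbbaa => abbaa => abaa => ba
  | bbabbabab => bbbabab => bbbab => bbb
  | baaaaa => aaaaa
  | aaa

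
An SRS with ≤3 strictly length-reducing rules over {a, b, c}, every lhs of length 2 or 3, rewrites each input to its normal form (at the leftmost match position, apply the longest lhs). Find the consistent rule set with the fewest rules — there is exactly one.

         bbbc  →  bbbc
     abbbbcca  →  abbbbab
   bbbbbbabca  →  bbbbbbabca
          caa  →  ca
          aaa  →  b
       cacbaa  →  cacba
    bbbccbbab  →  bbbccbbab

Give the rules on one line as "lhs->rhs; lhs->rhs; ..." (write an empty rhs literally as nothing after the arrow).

aa->a; aaa->b; cca->ab

  | bbbc
  | abbbbcca => abbbbab
  | bbbbbbabca
  | caa => ca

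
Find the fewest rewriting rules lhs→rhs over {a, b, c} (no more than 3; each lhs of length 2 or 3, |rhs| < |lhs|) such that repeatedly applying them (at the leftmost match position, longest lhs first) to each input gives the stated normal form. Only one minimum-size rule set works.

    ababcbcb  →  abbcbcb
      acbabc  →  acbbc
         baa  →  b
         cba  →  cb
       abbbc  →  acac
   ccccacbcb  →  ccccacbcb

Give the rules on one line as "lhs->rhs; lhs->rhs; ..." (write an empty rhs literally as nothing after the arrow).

ba->b; bbb->ca

  | ababcbcb => abbcbcb
  | acbabc => acbbc
  | baa => ba => b
  | cba => cb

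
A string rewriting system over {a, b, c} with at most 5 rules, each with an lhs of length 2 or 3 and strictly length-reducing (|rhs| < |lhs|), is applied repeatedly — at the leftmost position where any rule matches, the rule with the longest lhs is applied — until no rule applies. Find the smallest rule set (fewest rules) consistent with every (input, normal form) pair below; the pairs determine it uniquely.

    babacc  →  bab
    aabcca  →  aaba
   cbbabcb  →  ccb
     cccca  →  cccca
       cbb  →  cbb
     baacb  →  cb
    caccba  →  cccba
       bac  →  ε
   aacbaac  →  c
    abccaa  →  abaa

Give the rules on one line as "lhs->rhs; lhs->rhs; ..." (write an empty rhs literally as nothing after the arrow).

ac->c; bc->; bcb->cb; bcc->b

  | babacc => babcc => bab
  | aabcca => aaba
  | cbbabcb => cbbacb => cbbcb => cbcb => ccb
  | cccca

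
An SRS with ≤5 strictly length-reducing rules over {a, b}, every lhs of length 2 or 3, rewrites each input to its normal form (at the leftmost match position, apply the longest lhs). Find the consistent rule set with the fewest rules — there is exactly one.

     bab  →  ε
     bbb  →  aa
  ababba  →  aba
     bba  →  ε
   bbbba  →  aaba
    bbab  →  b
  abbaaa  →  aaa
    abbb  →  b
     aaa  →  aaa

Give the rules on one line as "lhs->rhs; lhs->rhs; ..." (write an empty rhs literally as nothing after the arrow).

  | bab => ε
  | bbb => aa
  | ababba => aba
  | bba => ε

abb->; bab->; bba->; bbb->aa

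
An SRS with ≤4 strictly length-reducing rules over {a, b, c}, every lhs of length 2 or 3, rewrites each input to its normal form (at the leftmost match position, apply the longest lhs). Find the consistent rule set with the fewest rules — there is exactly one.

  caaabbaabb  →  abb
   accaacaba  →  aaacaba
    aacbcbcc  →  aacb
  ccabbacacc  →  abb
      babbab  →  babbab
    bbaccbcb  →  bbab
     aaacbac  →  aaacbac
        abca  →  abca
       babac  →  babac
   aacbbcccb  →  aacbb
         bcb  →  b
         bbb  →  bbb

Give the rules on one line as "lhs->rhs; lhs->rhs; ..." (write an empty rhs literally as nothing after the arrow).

aab->c; bcb->b; cac->ab; cc->

  | caaabbaabb => cacbaabb => abbaabb => abbcb => abb
  | accaacaba => aaacaba
  | aacbcbcc => aacbcc => aacb
  | ccabbacacc => abbacacc => abbaabc => abbcc => abb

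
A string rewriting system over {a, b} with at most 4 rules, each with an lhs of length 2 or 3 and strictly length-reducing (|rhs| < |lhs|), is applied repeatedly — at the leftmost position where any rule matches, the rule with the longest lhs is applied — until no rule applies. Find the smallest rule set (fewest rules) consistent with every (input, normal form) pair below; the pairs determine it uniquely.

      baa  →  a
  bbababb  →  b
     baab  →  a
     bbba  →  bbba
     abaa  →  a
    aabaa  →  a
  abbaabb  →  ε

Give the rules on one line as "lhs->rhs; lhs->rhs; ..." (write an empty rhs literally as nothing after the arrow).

aa->a; ab->a; abb->; baa->a

  | baa => a
  | bbababb => bbaabb => babb => b
  | baab => ab => a
  | bbba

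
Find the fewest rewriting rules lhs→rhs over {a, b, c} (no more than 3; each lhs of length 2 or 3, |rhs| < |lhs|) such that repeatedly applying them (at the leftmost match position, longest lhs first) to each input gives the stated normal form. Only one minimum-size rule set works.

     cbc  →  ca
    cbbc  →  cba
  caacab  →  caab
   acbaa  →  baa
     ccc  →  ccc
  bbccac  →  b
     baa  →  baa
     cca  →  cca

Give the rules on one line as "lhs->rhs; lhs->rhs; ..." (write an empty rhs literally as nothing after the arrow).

ac->; bc->a

  | cbc => ca
  | cbbc => cba
  | caacab => caab
  | acbaa => baa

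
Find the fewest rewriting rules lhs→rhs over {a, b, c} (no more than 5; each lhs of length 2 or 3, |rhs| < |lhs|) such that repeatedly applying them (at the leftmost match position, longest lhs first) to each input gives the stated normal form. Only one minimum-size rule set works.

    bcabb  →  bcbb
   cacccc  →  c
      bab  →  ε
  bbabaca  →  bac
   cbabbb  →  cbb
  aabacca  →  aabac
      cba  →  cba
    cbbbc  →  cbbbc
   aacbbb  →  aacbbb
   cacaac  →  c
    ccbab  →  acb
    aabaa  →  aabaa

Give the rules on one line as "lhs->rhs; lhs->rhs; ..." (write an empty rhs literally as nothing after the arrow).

  | bcabb => bcbb
  | cacccc => ccccc => cccc => ccc => cc => c
  | bab => ε
  | bbabaca => baca => bac

bab->; ca->c; cc->c; ccb->ac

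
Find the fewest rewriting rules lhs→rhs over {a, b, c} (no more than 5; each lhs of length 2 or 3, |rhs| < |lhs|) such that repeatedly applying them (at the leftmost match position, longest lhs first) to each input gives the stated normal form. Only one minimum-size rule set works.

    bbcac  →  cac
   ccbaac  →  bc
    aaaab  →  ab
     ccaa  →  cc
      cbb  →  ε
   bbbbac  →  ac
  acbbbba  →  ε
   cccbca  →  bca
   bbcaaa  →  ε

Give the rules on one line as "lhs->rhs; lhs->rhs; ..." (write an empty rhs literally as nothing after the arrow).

aa->; aaa->bb; bb->; cb->b

  | bbcac => cac
  | ccbaac => cbaac => baac => bc
  | aaaab => bbab => ab
  | ccaa => cc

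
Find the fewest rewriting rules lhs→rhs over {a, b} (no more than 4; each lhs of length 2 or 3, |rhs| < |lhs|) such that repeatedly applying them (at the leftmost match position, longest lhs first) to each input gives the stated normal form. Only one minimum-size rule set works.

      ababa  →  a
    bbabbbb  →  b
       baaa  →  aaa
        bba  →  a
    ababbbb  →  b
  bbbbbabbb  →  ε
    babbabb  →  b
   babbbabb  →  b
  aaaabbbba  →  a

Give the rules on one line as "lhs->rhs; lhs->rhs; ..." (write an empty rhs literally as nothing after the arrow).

ab->; ba->a; bb->

  | ababa => aba => a
  | bbabbbb => abbbb => bbb => b
  | baaa => aaa
  | bba => a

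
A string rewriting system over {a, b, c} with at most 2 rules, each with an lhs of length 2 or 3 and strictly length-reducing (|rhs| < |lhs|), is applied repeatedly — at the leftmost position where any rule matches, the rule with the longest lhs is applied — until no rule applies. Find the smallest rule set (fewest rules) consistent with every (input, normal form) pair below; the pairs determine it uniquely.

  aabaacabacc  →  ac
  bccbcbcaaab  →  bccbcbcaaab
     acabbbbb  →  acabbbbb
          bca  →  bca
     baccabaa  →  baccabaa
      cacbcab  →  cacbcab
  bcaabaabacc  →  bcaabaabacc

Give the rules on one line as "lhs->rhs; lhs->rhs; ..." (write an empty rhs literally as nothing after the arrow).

aac->; bab->

  | aabaacabacc => aababacc => aaacc => ac
  | bccbcbcaaab
  | acabbbbb
  | bca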